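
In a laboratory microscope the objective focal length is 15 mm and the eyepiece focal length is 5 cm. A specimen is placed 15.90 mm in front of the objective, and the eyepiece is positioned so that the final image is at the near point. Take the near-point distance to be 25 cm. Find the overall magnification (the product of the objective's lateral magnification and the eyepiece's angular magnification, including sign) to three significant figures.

Convert to cm: f_obj = 15 mm = 1.5 cm; d_o = 15.90 mm = 1.59 cm.
Objective: 1/d_i = 1/f_obj - 1/d_o = 1/1.5 - 1/1.59 = 0.03774 cm^-1, so d_i = 26.500 cm.
m_obj = -d_i/d_o = -26.500/1.59 = -16.667.
Eyepiece angular magnification (image at near point): M_eye = 1 + D/f_e = 1 + 25/5 = 6.000.
Overall M = m_obj x M_eye = (-16.667)(6.000) = -100.00.

-100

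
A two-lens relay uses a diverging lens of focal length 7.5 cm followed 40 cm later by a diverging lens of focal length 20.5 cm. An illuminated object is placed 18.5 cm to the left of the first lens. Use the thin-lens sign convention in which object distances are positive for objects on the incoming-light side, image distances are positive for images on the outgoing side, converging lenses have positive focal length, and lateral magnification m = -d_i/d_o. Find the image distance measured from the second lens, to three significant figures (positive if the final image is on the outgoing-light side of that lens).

First lens: d_i1 = 1/(1/(-7.5) - 1/18.5) = -5.337 cm.
The intermediate image is virtual, 5.337 cm to the left of lens 1, so d_o2 = L - d_i1 = 40 - (-5.337) = 45.337 cm.
Second lens: d_i2 = 1/(1/(-20.5) - 1/(45.337)) = -14.117 cm.

-14.1 cm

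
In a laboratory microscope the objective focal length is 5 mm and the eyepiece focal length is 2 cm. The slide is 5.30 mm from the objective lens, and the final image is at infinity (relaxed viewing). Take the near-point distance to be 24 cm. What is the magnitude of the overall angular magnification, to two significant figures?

Convert to cm: f_obj = 5 mm = 0.5 cm; d_o = 5.30 mm = 0.53 cm.
Objective: 1/d_i = 1/f_obj - 1/d_o = 1/0.5 - 1/0.53 = 0.11321 cm^-1, so d_i = 8.833 cm.
m_obj = -d_i/d_o = -8.833/0.53 = -16.667.
Eyepiece angular magnification (image at infinity): M_eye = D/f_e = 24/2 = 12.000.
Overall M = m_obj x M_eye = (-16.667)(12.000) = -200.00.
|M| = 200.00.

200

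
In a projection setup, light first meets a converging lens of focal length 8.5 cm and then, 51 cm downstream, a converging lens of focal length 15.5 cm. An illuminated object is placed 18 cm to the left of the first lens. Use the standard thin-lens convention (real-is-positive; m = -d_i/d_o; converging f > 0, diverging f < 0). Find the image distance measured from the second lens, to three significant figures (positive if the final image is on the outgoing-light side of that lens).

Applying the thin-lens equation to the first lens, 1/8.5 = 1/18 + 1/d_i1, which gives d_i1 = 16.105 cm.
The intermediate image is 16.105 cm to the right of lens 1, so d_o2 = L - d_i1 = 51 - 16.105 = 34.895 cm.
Applying the thin-lens equation again with f_2 = 15.5 cm and d_o2 = 34.895 cm gives d_i2 = 27.887 cm.

27.9 cm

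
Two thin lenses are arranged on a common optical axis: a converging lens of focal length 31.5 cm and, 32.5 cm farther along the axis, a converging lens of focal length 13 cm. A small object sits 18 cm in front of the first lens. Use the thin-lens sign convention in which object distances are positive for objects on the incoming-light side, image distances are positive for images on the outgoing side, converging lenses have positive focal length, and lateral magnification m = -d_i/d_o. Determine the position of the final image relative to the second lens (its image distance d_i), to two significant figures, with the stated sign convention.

16 cm

Lens 1: 1/d_i1 = 1/f_1 - 1/d_o1 = 1/31.5 - 1/18 = -0.02381 cm^-1, so d_i1 = -42.000 cm.
With d_i1 < 0 the first image is virtual and lies on the object side; the object distance for lens 2 is d_o2 = 32.5 - (-42.000) = 74.500 cm.
Lens 2: 1/d_i2 = 1/f_2 - 1/d_o2 = 1/13 - 1/(74.500) = 0.06350 cm^-1, so d_i2 = 15.748 cm.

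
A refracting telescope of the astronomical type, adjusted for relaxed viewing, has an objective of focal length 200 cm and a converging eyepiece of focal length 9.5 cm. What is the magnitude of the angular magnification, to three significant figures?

21.1

|M| = f_obj/|f_eye| = 200/9.5 = 21.053.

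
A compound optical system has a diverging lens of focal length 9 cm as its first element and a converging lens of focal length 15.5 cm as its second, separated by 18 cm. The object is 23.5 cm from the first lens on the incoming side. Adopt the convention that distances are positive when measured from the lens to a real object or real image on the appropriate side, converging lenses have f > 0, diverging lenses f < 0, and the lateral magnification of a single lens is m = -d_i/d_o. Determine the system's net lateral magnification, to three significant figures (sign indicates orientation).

Lens 1: 1/d_i1 = 1/f_1 - 1/d_o1 = 1/(-9) - 1/23.5 = -0.15366 cm^-1, so d_i1 = -6.508 cm.
m_1 = -(-6.508)/23.5 = 0.2769.
The intermediate image is virtual, 6.508 cm to the left of lens 1, so d_o2 = L - d_i1 = 18 - (-6.508) = 24.508 cm.
Lens 2: 1/d_i2 = 1/f_2 - 1/d_o2 = 1/15.5 - 1/(24.508) = 0.02371 cm^-1, so d_i2 = 42.172 cm.
m_2 = -(42.172)/(24.508) = -1.7208.
Total m = m_1 x m_2 = (0.2769)(-1.7208) = -0.4765.

-0.477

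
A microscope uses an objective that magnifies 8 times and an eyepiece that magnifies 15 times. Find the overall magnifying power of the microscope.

120

The overall magnification of a compound microscope is the product of the objective and eyepiece magnifications:
M = M_obj x M_eye = 8 x 15 = 120.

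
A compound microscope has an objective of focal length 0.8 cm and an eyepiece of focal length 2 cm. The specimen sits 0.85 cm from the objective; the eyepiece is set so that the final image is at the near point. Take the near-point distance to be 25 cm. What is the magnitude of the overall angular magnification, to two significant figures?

Objective: 1/d_i = 1/f_obj - 1/d_o = 1/0.8 - 1/0.85 = 0.07353 cm^-1, so d_i = 13.600 cm.
m_obj = -d_i/d_o = -13.600/0.85 = -16.000.
Eyepiece angular magnification (image at near point): M_eye = 1 + D/f_e = 1 + 25/2 = 13.500.
Overall M = m_obj x M_eye = (-16.000)(13.500) = -216.00.
|M| = 216.00.

220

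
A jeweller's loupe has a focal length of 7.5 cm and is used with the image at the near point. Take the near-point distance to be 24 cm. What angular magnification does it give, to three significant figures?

4.20

M = 1 + D/f = 1 + 24/7.5 = 4.200.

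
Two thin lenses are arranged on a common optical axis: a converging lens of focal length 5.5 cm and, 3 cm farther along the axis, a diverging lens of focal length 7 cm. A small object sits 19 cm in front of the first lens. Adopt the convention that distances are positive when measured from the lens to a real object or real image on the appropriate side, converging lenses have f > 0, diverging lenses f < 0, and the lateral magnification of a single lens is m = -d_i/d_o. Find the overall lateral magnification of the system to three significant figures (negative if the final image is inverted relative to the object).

First lens: d_i1 = 1/(1/5.5 - 1/19) = 7.741 cm.
m_1 = -(7.741)/19 = -0.4074.
Since 7.741 cm > 3 cm, the first image lies past the second lens and serves as a virtual object: d_o2 = L - d_i1 = -4.741 cm.
Second lens: d_i2 = 1/(1/(-7) - 1/(-4.741)) = 14.689 cm.
m_2 = -(14.689)/(-4.741) = 3.0984.
Total m = m_1 x m_2 = (-0.4074)(3.0984) = -1.2623.

-1.26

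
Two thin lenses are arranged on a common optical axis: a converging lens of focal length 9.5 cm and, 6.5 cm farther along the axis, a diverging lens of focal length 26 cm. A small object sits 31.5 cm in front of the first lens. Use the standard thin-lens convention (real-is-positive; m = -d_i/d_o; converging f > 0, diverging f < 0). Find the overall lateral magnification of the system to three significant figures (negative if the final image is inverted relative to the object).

-0.594

First lens: d_i1 = 1/(1/9.5 - 1/31.5) = 13.602 cm.
m_1 = -(13.602)/31.5 = -0.4318.
Since 13.602 cm > 6.5 cm, the first image lies past the second lens and serves as a virtual object: d_o2 = L - d_i1 = -7.102 cm.
Second lens: d_i2 = 1/(1/(-26) - 1/(-7.102)) = 9.771 cm.
m_2 = -(9.771)/(-7.102) = 1.3758.
Overall magnification: m = m_1 m_2 = -0.5941.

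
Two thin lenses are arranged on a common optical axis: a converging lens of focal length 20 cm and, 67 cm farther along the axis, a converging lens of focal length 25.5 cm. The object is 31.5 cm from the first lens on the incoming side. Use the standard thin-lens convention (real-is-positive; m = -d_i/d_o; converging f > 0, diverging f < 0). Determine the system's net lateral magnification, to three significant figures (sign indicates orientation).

Lens 1: 1/d_i1 = 1/f_1 - 1/d_o1 = 1/20 - 1/31.5 = 0.01825 cm^-1, so d_i1 = 54.783 cm.
m_1 = -(54.783)/31.5 = -1.7391.
That image sits 12.217 cm in front of the second lens, so d_o2 = 12.217 cm.
Lens 2: 1/d_i2 = 1/f_2 - 1/d_o2 = 1/25.5 - 1/(12.217) = -0.04263 cm^-1, so d_i2 = -23.455 cm.
m_2 = -(-23.455)/(12.217) = 1.9198.
The system's lateral magnification is m_1 m_2 = (-1.7391)(1.9198) = -3.3388.

-3.34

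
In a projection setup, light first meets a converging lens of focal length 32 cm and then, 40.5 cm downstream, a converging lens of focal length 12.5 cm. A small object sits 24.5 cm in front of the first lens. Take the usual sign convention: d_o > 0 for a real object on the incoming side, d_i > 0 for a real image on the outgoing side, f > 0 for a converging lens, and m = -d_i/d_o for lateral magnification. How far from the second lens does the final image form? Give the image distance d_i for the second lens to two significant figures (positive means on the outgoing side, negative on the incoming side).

First lens: d_i1 = 1/(1/32 - 1/24.5) = -104.533 cm.
The intermediate image is virtual, 104.533 cm to the left of lens 1, so d_o2 = L - d_i1 = 40.5 - (-104.533) = 145.033 cm.
Second lens: d_i2 = 1/(1/12.5 - 1/(145.033)) = 13.679 cm.

14 cm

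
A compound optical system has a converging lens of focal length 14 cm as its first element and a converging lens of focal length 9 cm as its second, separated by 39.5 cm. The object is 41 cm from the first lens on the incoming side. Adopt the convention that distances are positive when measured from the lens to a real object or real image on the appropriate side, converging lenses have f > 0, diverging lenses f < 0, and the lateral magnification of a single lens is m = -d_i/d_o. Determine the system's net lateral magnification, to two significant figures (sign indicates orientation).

Applying the thin-lens equation to the first lens, 1/14 = 1/41 + 1/d_i1, which gives d_i1 = 21.259 cm.
Its lateral magnification is m_1 = -d_i1/d_o1 = -(21.259)/41 = -0.5185.
Object distance for lens 2: d_o2 = 39.5 - 21.259 = 18.241 cm.
Applying the thin-lens equation again with f_2 = 9 cm and d_o2 = 18.241 cm gives d_i2 = 17.766 cm.
m_2 = -(17.766)/(18.241) = -0.9739.
Total m = m_1 x m_2 = (-0.5185)(-0.9739) = 0.5050.

0.51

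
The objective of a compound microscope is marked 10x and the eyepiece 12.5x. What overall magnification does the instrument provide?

The overall magnification of a compound microscope is the product of the objective and eyepiece magnifications:
M = M_obj x M_eye = 10 x 12.5 = 125.

125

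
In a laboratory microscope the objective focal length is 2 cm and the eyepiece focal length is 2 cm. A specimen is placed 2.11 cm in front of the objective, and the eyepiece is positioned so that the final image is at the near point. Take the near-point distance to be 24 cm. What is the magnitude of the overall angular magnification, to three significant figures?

236

Objective: 1/d_i = 1/f_obj - 1/d_o = 1/2 - 1/2.11 = 0.02607 cm^-1, so d_i = 38.364 cm.
m_obj = -d_i/d_o = -38.364/2.11 = -18.182.
Eyepiece angular magnification (image at near point): M_eye = 1 + D/f_e = 1 + 24/2 = 13.000.
Overall M = m_obj x M_eye = (-18.182)(13.000) = -236.36.
|M| = 236.36.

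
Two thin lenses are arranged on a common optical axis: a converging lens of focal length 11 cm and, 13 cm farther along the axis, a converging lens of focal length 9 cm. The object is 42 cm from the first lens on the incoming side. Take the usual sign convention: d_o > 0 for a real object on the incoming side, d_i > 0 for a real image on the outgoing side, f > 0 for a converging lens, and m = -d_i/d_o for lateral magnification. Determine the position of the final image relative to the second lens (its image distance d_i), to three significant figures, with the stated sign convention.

1.57 cm

Lens 1: 1/d_i1 = 1/f_1 - 1/d_o1 = 1/11 - 1/42 = 0.06710 cm^-1, so d_i1 = 14.903 cm.
Since 14.903 cm > 13 cm, the first image lies past the second lens and serves as a virtual object: d_o2 = L - d_i1 = -1.903 cm.
Lens 2: 1/d_i2 = 1/f_2 - 1/d_o2 = 1/9 - 1/(-1.903) = 0.63653 cm^-1, so d_i2 = 1.571 cm.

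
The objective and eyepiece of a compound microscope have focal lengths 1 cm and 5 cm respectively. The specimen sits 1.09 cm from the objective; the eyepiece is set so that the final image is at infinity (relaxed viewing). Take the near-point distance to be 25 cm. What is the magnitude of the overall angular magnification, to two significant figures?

Objective: 1/d_i = 1/f_obj - 1/d_o = 1/1 - 1/1.09 = 0.08257 cm^-1, so d_i = 12.111 cm.
m_obj = -d_i/d_o = -12.111/1.09 = -11.111.
Eyepiece angular magnification (image at infinity): M_eye = D/f_e = 25/5 = 5.000.
Overall M = m_obj x M_eye = (-11.111)(5.000) = -55.56.
|M| = 55.56.

56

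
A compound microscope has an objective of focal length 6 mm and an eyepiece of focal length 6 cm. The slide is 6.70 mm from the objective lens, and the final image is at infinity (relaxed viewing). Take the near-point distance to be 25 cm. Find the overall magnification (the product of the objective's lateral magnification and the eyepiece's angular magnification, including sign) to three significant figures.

Convert to cm: f_obj = 6 mm = 0.6 cm; d_o = 6.70 mm = 0.67 cm.
Objective: 1/d_i = 1/f_obj - 1/d_o = 1/0.6 - 1/0.67 = 0.17413 cm^-1, so d_i = 5.743 cm.
m_obj = -d_i/d_o = -5.743/0.67 = -8.571.
Eyepiece angular magnification (image at infinity): M_eye = D/f_e = 25/6 = 4.167.
Overall M = m_obj x M_eye = (-8.571)(4.167) = -35.71.

-35.7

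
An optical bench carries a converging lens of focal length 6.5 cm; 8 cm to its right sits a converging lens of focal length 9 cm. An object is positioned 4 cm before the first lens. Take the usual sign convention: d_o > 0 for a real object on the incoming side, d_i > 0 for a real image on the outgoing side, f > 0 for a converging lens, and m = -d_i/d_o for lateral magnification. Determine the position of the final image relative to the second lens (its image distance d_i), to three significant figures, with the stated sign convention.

Lens 1: 1/d_i1 = 1/f_1 - 1/d_o1 = 1/6.5 - 1/4 = -0.09615 cm^-1, so d_i1 = -10.400 cm.
The intermediate image is virtual, 10.400 cm to the left of lens 1, so d_o2 = L - d_i1 = 8 - (-10.400) = 18.400 cm.
Lens 2: 1/d_i2 = 1/f_2 - 1/d_o2 = 1/9 - 1/(18.400) = 0.05676 cm^-1, so d_i2 = 17.617 cm.

17.6 cm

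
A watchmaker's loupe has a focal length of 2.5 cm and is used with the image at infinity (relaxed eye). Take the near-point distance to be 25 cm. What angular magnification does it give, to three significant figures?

M = D/f = 25/2.5 = 10.000.

10.0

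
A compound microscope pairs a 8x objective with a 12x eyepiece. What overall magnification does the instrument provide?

96

The overall magnification of a compound microscope is the product of the objective and eyepiece magnifications:
M = M_obj x M_eye = 8 x 12 = 96.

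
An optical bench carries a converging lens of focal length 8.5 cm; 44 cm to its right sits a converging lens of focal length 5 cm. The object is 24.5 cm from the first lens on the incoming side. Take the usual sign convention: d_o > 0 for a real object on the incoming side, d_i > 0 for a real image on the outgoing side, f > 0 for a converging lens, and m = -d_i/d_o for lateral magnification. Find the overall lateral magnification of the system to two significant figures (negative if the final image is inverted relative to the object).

First lens: d_i1 = 1/(1/8.5 - 1/24.5) = 13.016 cm.
m_1 = -(13.016)/24.5 = -0.5312.
Object distance for lens 2: d_o2 = 44 - 13.016 = 30.984 cm.
Second lens: d_i2 = 1/(1/5 - 1/(30.984)) = 5.962 cm.
m_2 = -(5.962)/(30.984) = -0.1924.
The system's lateral magnification is m_1 m_2 = (-0.5312)(-0.1924) = 0.1022.

0.10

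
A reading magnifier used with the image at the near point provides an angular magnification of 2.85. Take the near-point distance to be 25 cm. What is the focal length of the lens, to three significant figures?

13.5 cm

For the image at the near point, M = 1 + D/f.
f = D/(M - 1) = 25/(2.85 - 1) = 13.514 cm.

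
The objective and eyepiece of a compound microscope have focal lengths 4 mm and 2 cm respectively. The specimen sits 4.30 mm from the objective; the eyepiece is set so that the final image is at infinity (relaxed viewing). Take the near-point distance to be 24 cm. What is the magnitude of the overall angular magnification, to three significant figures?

Convert to cm: f_obj = 4 mm = 0.4 cm; d_o = 4.30 mm = 0.43 cm.
Objective: 1/d_i = 1/f_obj - 1/d_o = 1/0.4 - 1/0.43 = 0.17442 cm^-1, so d_i = 5.733 cm.
m_obj = -d_i/d_o = -5.733/0.43 = -13.333.
Eyepiece angular magnification (image at infinity): M_eye = D/f_e = 24/2 = 12.000.
Overall M = m_obj x M_eye = (-13.333)(12.000) = -160.00.
|M| = 160.00.

160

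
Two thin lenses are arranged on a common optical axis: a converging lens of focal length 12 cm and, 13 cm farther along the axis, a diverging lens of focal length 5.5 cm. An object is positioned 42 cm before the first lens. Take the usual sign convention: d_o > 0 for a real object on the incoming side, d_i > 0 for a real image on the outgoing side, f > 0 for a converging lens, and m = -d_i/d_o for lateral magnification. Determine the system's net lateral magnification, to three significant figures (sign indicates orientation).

-1.29

Lens 1: 1/d_i1 = 1/f_1 - 1/d_o1 = 1/12 - 1/42 = 0.05952 cm^-1, so d_i1 = 16.800 cm.
m_1 = -(16.800)/42 = -0.4000.
This image would form 16.800 cm past lens 1, i.e. 3.800 cm beyond lens 2, so it is a virtual object for lens 2: d_o2 = 13 - 16.800 = -3.800 cm.
Lens 2: 1/d_i2 = 1/f_2 - 1/d_o2 = 1/(-5.5) - 1/(-3.800) = 0.08134 cm^-1, so d_i2 = 12.294 cm.
m_2 = -(12.294)/(-3.800) = 3.2353.
The system's lateral magnification is m_1 m_2 = (-0.4000)(3.2353) = -1.2941.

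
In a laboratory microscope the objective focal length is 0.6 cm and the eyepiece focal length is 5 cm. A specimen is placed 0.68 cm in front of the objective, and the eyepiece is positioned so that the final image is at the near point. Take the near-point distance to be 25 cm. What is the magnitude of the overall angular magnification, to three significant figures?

Objective: 1/d_i = 1/f_obj - 1/d_o = 1/0.6 - 1/0.68 = 0.19608 cm^-1, so d_i = 5.100 cm.
m_obj = -d_i/d_o = -5.100/0.68 = -7.500.
Eyepiece angular magnification (image at near point): M_eye = 1 + D/f_e = 1 + 25/5 = 6.000.
Overall M = m_obj x M_eye = (-7.500)(6.000) = -45.00.
|M| = 45.00.

45.0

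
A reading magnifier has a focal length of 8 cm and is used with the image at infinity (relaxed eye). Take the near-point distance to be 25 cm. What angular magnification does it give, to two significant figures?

3.1

M = D/f = 25/8 = 3.125.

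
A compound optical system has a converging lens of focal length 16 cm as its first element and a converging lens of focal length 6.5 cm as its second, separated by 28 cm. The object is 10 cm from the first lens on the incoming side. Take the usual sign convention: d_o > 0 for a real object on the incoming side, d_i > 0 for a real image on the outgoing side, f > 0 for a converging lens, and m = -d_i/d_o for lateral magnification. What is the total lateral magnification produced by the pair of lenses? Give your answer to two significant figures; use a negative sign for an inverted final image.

First lens: d_i1 = 1/(1/16 - 1/10) = -26.667 cm.
m_1 = -(-26.667)/10 = 2.6667.
With d_i1 < 0 the first image is virtual and lies on the object side; the object distance for lens 2 is d_o2 = 28 - (-26.667) = 54.667 cm.
Second lens: d_i2 = 1/(1/6.5 - 1/(54.667)) = 7.377 cm.
m_2 = -(7.377)/(54.667) = -0.1349.
Overall magnification: m = m_1 m_2 = -0.3599.

-0.36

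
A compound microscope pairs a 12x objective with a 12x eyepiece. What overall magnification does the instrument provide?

The overall magnification of a compound microscope is the product of the objective and eyepiece magnifications:
M = M_obj x M_eye = 12 x 12 = 144.

144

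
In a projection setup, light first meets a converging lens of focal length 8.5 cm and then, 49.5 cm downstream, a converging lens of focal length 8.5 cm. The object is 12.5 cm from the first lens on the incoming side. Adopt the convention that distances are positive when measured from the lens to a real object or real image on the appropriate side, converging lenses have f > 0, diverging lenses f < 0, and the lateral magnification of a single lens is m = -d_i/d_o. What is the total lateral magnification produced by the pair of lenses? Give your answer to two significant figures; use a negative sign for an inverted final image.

1.3

Lens 1: 1/d_i1 = 1/f_1 - 1/d_o1 = 1/8.5 - 1/12.5 = 0.03765 cm^-1, so d_i1 = 26.563 cm.
m_1 = -(26.563)/12.5 = -2.1250.
The intermediate image is 26.563 cm to the right of lens 1, so d_o2 = L - d_i1 = 49.5 - 26.563 = 22.937 cm.
Lens 2: 1/d_i2 = 1/f_2 - 1/d_o2 = 1/8.5 - 1/(22.937) = 0.07405 cm^-1, so d_i2 = 13.504 cm.
m_2 = -(13.504)/(22.937) = -0.5887.
The system's lateral magnification is m_1 m_2 = (-2.1250)(-0.5887) = 1.2511.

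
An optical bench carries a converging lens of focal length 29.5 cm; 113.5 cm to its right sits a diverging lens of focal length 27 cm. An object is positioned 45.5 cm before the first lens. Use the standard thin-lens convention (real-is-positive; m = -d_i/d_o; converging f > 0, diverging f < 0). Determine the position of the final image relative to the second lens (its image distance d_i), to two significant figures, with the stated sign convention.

Applying the thin-lens equation to the first lens, 1/29.5 = 1/45.5 + 1/d_i1, which gives d_i1 = 83.891 cm.
That image sits 29.609 cm in front of the second lens, so d_o2 = 29.609 cm.
Applying the thin-lens equation again with f_2 = -27 cm and d_o2 = 29.609 cm gives d_i2 = -14.122 cm.

-14 cm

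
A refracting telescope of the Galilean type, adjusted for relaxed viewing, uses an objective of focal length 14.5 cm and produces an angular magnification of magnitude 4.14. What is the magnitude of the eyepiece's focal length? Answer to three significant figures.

3.50 cm

|M| = f_obj/|f_eye|, so |f_eye| = f_obj/|M| = 14.5/4.14 = 3.502 cm.
(The eyepiece is diverging, so its signed focal length is -3.502 cm.)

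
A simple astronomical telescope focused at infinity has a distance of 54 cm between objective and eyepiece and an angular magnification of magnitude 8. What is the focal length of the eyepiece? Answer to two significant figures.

In normal adjustment the tube length equals f_obj + f_eye and |M| = f_obj/f_eye.
So f_obj = 8 f_eye and 8 f_eye + f_eye = 54 cm, giving f_eye = 54/9 = 6.000 cm and f_obj = 48.000 cm.

6.0 cm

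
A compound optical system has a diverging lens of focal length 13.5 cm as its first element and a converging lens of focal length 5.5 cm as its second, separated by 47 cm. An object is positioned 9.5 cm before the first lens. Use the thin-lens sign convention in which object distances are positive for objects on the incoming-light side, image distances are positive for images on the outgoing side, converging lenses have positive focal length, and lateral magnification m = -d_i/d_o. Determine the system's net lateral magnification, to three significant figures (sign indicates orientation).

-0.0686

First lens: d_i1 = 1/(1/(-13.5) - 1/9.5) = -5.576 cm.
m_1 = -(-5.576)/9.5 = 0.5870.
The intermediate image is virtual, 5.576 cm to the left of lens 1, so d_o2 = L - d_i1 = 47 - (-5.576) = 52.576 cm.
Second lens: d_i2 = 1/(1/5.5 - 1/(52.576)) = 6.143 cm.
m_2 = -(6.143)/(52.576) = -0.1168.
Overall magnification: m = m_1 m_2 = -0.0686.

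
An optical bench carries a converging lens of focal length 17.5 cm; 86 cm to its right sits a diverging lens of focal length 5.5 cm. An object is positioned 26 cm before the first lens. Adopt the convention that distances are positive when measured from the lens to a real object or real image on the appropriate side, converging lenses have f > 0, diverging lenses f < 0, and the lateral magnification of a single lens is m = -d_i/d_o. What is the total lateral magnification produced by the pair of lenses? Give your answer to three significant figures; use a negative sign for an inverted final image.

Applying the thin-lens equation to the first lens, 1/17.5 = 1/26 + 1/d_i1, which gives d_i1 = 53.529 cm.
Its lateral magnification is m_1 = -d_i1/d_o1 = -(53.529)/26 = -2.0588.
That image sits 32.471 cm in front of the second lens, so d_o2 = 32.471 cm.
Applying the thin-lens equation again with f_2 = -5.5 cm and d_o2 = 32.471 cm gives d_i2 = -4.703 cm.
m_2 = -(-4.703)/(32.471) = 0.1448.
The system's lateral magnification is m_1 m_2 = (-2.0588)(0.1448) = -0.2982.

-0.298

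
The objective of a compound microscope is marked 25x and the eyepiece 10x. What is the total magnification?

The overall magnification of a compound microscope is the product of the objective and eyepiece magnifications:
M = M_obj x M_eye = 25 x 10 = 250.

250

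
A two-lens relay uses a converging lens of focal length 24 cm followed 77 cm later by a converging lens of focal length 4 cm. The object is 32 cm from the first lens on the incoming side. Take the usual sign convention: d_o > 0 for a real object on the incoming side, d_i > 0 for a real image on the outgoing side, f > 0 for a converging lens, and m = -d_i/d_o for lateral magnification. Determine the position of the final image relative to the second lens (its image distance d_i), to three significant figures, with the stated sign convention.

3.30 cm

Applying the thin-lens equation to the first lens, 1/24 = 1/32 + 1/d_i1, which gives d_i1 = 96.000 cm.
This image would form 96.000 cm past lens 1, i.e. 19.000 cm beyond lens 2, so it is a virtual object for lens 2: d_o2 = 77 - 96.000 = -19.000 cm.
Applying the thin-lens equation again with f_2 = 4 cm and d_o2 = -19.000 cm gives d_i2 = 3.304 cm.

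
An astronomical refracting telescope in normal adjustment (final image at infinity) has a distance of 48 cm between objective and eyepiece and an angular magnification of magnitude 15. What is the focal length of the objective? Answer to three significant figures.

45.0 cm

In normal adjustment the tube length equals f_obj + f_eye and |M| = f_obj/f_eye.
So f_obj = 15 f_eye and 15 f_eye + f_eye = 48 cm, giving f_eye = 48/16 = 3.000 cm and f_obj = 45.000 cm.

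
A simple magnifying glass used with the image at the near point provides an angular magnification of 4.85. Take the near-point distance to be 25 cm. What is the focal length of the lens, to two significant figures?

For the image at the near point, M = 1 + D/f.
f = D/(M - 1) = 25/(4.85 - 1) = 6.494 cm.

6.5 cm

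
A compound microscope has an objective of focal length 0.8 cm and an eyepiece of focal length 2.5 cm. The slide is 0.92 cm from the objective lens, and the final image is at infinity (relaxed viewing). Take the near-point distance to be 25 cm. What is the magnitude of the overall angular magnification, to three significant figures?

66.7

Objective: 1/d_i = 1/f_obj - 1/d_o = 1/0.8 - 1/0.92 = 0.16304 cm^-1, so d_i = 6.133 cm.
m_obj = -d_i/d_o = -6.133/0.92 = -6.667.
Eyepiece angular magnification (image at infinity): M_eye = D/f_e = 25/2.5 = 10.000.
Overall M = m_obj x M_eye = (-6.667)(10.000) = -66.67.
|M| = 66.67.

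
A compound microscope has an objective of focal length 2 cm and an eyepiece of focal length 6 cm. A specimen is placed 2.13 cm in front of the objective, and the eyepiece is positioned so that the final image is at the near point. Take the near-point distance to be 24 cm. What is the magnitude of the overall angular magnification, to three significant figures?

76.9

Objective: 1/d_i = 1/f_obj - 1/d_o = 1/2 - 1/2.13 = 0.03052 cm^-1, so d_i = 32.769 cm.
m_obj = -d_i/d_o = -32.769/2.13 = -15.385.
Eyepiece angular magnification (image at near point): M_eye = 1 + D/f_e = 1 + 24/6 = 5.000.
Overall M = m_obj x M_eye = (-15.385)(5.000) = -76.92.
|M| = 76.92.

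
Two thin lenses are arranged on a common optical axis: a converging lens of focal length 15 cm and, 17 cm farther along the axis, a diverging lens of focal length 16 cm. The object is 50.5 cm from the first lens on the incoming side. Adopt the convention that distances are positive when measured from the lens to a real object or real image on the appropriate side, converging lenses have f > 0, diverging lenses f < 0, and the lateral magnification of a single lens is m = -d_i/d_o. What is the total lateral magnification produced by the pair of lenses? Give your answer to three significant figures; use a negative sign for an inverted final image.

-0.580

First lens: d_i1 = 1/(1/15 - 1/50.5) = 21.338 cm.
m_1 = -(21.338)/50.5 = -0.4225.
This image would form 21.338 cm past lens 1, i.e. 4.338 cm beyond lens 2, so it is a virtual object for lens 2: d_o2 = 17 - 21.338 = -4.338 cm.
Second lens: d_i2 = 1/(1/(-16) - 1/(-4.338)) = 5.952 cm.
m_2 = -(5.952)/(-4.338) = 1.3720.
Overall magnification: m = m_1 m_2 = -0.5797.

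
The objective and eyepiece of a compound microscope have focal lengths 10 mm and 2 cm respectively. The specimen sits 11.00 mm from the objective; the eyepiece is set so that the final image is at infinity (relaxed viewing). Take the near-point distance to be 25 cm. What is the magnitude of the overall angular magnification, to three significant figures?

125

Convert to cm: f_obj = 10 mm = 1 cm; d_o = 11.00 mm = 1.10 cm.
Objective: 1/d_i = 1/f_obj - 1/d_o = 1/1 - 1/1.10 = 0.09091 cm^-1, so d_i = 11.000 cm.
m_obj = -d_i/d_o = -11.000/1.10 = -10.000.
Eyepiece angular magnification (image at infinity): M_eye = D/f_e = 25/2 = 12.500.
Overall M = m_obj x M_eye = (-10.000)(12.500) = -125.00.
|M| = 125.00.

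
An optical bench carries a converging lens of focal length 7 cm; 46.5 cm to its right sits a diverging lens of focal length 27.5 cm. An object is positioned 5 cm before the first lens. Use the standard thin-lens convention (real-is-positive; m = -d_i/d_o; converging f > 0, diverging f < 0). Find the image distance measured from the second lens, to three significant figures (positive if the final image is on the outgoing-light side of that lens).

-19.2 cm

Applying the thin-lens equation to the first lens, 1/7 = 1/5 + 1/d_i1, which gives d_i1 = -17.500 cm.
The intermediate image is virtual, 17.500 cm to the left of lens 1, so d_o2 = L - d_i1 = 46.5 - (-17.500) = 64.000 cm.
Applying the thin-lens equation again with f_2 = -27.5 cm and d_o2 = 64.000 cm gives d_i2 = -19.235 cm.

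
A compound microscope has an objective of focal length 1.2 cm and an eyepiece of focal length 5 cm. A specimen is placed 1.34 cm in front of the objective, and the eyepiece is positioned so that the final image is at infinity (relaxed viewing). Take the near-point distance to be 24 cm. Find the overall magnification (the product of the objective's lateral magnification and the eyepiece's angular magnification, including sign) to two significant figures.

-41

Objective: 1/d_i = 1/f_obj - 1/d_o = 1/1.2 - 1/1.34 = 0.08706 cm^-1, so d_i = 11.486 cm.
m_obj = -d_i/d_o = -11.486/1.34 = -8.571.
Eyepiece angular magnification (image at infinity): M_eye = D/f_e = 24/5 = 4.800.
Overall M = m_obj x M_eye = (-8.571)(4.800) = -41.14.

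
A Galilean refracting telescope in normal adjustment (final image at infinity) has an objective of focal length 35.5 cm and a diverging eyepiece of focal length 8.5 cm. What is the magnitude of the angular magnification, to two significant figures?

4.2

|M| = f_obj/|f_eye| = 35.5/8.5 = 4.176.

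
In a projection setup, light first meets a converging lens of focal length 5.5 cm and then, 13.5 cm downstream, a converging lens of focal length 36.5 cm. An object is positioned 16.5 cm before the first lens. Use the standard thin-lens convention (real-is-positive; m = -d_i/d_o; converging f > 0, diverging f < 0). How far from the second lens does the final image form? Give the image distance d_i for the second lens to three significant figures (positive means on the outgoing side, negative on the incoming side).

First lens: d_i1 = 1/(1/5.5 - 1/16.5) = 8.250 cm.
Object distance for lens 2: d_o2 = 13.5 - 8.250 = 5.250 cm.
Second lens: d_i2 = 1/(1/36.5 - 1/(5.250)) = -6.132 cm.

-6.13 cm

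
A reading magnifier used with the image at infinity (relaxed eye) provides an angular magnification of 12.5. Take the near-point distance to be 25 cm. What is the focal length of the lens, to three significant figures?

For the image at infinity, M = D/f.
f = D/M = 25/12.5 = 2.000 cm.

2.00 cm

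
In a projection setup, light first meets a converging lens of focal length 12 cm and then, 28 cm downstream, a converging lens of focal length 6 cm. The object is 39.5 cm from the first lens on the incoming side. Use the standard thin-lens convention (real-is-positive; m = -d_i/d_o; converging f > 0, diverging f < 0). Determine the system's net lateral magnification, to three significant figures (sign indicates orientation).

0.550

Applying the thin-lens equation to the first lens, 1/12 = 1/39.5 + 1/d_i1, which gives d_i1 = 17.236 cm.
Its lateral magnification is m_1 = -d_i1/d_o1 = -(17.236)/39.5 = -0.4364.
That image sits 10.764 cm in front of the second lens, so d_o2 = 10.764 cm.
Applying the thin-lens equation again with f_2 = 6 cm and d_o2 = 10.764 cm gives d_i2 = 13.557 cm.
m_2 = -(13.557)/(10.764) = -1.2595.
Overall magnification: m = m_1 m_2 = 0.5496.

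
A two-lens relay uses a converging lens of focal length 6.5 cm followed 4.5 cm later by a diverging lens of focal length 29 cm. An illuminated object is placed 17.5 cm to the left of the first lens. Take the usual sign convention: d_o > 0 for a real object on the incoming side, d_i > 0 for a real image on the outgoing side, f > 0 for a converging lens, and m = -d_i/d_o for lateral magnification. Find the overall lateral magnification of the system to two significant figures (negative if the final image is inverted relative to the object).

-0.74

First lens: d_i1 = 1/(1/6.5 - 1/17.5) = 10.341 cm.
m_1 = -(10.341)/17.5 = -0.5909.
Since 10.341 cm > 4.5 cm, the first image lies past the second lens and serves as a virtual object: d_o2 = L - d_i1 = -5.841 cm.
Second lens: d_i2 = 1/(1/(-29) - 1/(-5.841)) = 7.314 cm.
m_2 = -(7.314)/(-5.841) = 1.2522.
The system's lateral magnification is m_1 m_2 = (-0.5909)(1.2522) = -0.7399.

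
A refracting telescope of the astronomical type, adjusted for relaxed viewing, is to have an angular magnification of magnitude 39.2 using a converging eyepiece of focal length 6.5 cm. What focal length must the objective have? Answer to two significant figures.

|M| = f_obj/|f_eye|, so f_obj = |M| x |f_eye| = 39.2 x 6.5 = 254.800 cm.

250 cm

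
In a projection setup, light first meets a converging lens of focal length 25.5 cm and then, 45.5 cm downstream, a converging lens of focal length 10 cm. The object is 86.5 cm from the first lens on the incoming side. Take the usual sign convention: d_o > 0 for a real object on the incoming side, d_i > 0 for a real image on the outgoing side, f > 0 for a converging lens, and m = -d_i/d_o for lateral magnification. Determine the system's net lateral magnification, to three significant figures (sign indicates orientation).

Lens 1: 1/d_i1 = 1/f_1 - 1/d_o1 = 1/25.5 - 1/86.5 = 0.02765 cm^-1, so d_i1 = 36.160 cm.
m_1 = -(36.160)/86.5 = -0.4180.
That image sits 9.340 cm in front of the second lens, so d_o2 = 9.340 cm.
Lens 2: 1/d_i2 = 1/f_2 - 1/d_o2 = 1/10 - 1/(9.340) = -0.00706 cm^-1, so d_i2 = -141.553 cm.
m_2 = -(-141.553)/(9.340) = 15.1553.
The system's lateral magnification is m_1 m_2 = (-0.4180)(15.1553) = -6.3354.

-6.34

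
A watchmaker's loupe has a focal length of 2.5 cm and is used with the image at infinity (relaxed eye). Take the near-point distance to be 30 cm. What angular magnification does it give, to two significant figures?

12

M = D/f = 30/2.5 = 12.000.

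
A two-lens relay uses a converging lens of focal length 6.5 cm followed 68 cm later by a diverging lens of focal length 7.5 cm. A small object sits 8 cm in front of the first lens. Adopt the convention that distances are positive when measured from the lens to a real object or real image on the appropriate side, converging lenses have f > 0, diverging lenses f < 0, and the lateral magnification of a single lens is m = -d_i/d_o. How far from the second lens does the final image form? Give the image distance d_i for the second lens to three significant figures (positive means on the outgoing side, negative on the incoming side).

Applying the thin-lens equation to the first lens, 1/6.5 = 1/8 + 1/d_i1, which gives d_i1 = 34.667 cm.
The intermediate image is 34.667 cm to the right of lens 1, so d_o2 = L - d_i1 = 68 - 34.667 = 33.333 cm.
Applying the thin-lens equation again with f_2 = -7.5 cm and d_o2 = 33.333 cm gives d_i2 = -6.122 cm.

-6.12 cm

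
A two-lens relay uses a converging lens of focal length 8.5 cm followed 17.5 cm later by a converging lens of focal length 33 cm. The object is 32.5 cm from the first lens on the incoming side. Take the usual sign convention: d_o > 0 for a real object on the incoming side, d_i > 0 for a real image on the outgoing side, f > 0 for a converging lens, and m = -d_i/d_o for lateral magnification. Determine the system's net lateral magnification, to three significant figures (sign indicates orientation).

-0.433

Applying the thin-lens equation to the first lens, 1/8.5 = 1/32.5 + 1/d_i1, which gives d_i1 = 11.510 cm.
Its lateral magnification is m_1 = -d_i1/d_o1 = -(11.510)/32.5 = -0.3542.
The intermediate image is 11.510 cm to the right of lens 1, so d_o2 = L - d_i1 = 17.5 - 11.510 = 5.990 cm.
Applying the thin-lens equation again with f_2 = 33 cm and d_o2 = 5.990 cm gives d_i2 = -7.318 cm.
m_2 = -(-7.318)/(5.990) = 1.2218.
Total m = m_1 x m_2 = (-0.3542)(1.2218) = -0.4327.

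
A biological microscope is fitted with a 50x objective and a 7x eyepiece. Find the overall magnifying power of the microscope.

350

The overall magnification of a compound microscope is the product of the objective and eyepiece magnifications:
M = M_obj x M_eye = 50 x 7 = 350.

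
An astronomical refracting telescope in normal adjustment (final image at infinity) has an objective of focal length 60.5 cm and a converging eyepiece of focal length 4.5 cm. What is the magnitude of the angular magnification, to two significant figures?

13

|M| = f_obj/|f_eye| = 60.5/4.5 = 13.444.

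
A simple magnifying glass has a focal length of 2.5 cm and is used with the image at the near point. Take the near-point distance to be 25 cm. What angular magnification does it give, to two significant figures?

11

M = 1 + D/f = 1 + 25/2.5 = 11.000.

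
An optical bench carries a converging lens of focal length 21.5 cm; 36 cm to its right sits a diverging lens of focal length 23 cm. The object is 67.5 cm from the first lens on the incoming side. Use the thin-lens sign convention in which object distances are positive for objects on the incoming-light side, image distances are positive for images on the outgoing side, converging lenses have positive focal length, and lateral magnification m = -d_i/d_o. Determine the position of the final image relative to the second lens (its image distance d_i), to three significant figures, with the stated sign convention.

First lens: d_i1 = 1/(1/21.5 - 1/67.5) = 31.549 cm.
The intermediate image is 31.549 cm to the right of lens 1, so d_o2 = L - d_i1 = 36 - 31.549 = 4.451 cm.
Second lens: d_i2 = 1/(1/(-23) - 1/(4.451)) = -3.729 cm.

-3.73 cm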